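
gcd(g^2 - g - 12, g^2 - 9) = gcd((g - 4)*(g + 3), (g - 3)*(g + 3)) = g + 3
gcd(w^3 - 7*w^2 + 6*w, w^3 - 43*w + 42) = w^2 - 7*w + 6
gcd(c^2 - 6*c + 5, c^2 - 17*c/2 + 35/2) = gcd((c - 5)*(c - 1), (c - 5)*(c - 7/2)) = c - 5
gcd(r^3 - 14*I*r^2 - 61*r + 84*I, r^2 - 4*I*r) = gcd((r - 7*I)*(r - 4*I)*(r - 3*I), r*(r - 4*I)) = r - 4*I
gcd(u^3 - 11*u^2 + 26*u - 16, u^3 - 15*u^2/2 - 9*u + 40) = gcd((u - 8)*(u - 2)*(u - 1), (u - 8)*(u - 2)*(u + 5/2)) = u^2 - 10*u + 16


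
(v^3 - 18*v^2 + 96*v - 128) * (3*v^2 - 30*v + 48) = 3*v^5 - 84*v^4 + 876*v^3 - 4128*v^2 + 8448*v - 6144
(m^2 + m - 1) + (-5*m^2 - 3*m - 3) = -4*m^2 - 2*m - 4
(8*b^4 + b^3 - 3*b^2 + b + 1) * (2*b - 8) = 16*b^5 - 62*b^4 - 14*b^3 + 26*b^2 - 6*b - 8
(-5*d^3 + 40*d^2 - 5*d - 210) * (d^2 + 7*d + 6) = -5*d^5 + 5*d^4 + 245*d^3 - 5*d^2 - 1500*d - 1260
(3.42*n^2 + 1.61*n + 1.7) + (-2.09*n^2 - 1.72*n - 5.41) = 1.33*n^2 - 0.11*n - 3.71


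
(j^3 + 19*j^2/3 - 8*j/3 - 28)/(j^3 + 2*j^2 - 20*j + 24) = (j + 7/3)/(j - 2)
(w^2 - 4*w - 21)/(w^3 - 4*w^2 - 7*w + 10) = (w^2 - 4*w - 21)/(w^3 - 4*w^2 - 7*w + 10)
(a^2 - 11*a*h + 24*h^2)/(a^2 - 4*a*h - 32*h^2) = (a - 3*h)/(a + 4*h)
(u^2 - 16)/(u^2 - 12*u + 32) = (u + 4)/(u - 8)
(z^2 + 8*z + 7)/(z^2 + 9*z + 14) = (z + 1)/(z + 2)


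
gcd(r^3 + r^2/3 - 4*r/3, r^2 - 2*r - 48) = 1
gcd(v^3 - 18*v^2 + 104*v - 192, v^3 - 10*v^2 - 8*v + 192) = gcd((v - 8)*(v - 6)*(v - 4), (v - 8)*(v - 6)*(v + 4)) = v^2 - 14*v + 48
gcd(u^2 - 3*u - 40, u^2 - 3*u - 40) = u^2 - 3*u - 40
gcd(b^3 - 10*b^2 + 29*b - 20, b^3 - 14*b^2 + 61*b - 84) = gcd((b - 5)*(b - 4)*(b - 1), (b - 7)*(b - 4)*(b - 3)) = b - 4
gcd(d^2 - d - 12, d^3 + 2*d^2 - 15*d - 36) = d^2 - d - 12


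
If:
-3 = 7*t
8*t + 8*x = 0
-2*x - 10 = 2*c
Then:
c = -38/7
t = -3/7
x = 3/7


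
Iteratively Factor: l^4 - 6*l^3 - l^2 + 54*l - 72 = (l + 3)*(l^3 - 9*l^2 + 26*l - 24) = (l - 4)*(l + 3)*(l^2 - 5*l + 6) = (l - 4)*(l - 2)*(l + 3)*(l - 3)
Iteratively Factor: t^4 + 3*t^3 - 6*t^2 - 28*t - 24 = (t - 3)*(t^3 + 6*t^2 + 12*t + 8) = (t - 3)*(t + 2)*(t^2 + 4*t + 4) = (t - 3)*(t + 2)^2*(t + 2)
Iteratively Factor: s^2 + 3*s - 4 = (s + 4)*(s - 1)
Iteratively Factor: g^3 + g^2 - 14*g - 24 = (g - 4)*(g^2 + 5*g + 6) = (g - 4)*(g + 2)*(g + 3)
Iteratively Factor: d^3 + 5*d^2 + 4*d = (d + 1)*(d^2 + 4*d) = d*(d + 1)*(d + 4)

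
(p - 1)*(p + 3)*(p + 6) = p^3 + 8*p^2 + 9*p - 18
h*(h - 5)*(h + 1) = h^3 - 4*h^2 - 5*h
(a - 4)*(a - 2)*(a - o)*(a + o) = a^4 - 6*a^3 - a^2*o^2 + 8*a^2 + 6*a*o^2 - 8*o^2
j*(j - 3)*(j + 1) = j^3 - 2*j^2 - 3*j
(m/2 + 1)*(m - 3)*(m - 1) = m^3/2 - m^2 - 5*m/2 + 3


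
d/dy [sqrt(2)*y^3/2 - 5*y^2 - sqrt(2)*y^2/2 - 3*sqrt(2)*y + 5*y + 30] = 3*sqrt(2)*y^2/2 - 10*y - sqrt(2)*y - 3*sqrt(2) + 5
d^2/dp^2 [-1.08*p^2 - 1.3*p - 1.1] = -2.16000000000000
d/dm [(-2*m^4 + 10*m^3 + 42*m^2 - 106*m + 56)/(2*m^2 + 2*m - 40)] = 2*(-m^5 + m^4 + 45*m^3 - 113*m^2 - 448*m + 516)/(m^4 + 2*m^3 - 39*m^2 - 40*m + 400)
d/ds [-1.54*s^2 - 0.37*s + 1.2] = -3.08*s - 0.37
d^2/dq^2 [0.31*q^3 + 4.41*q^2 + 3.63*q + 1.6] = 1.86*q + 8.82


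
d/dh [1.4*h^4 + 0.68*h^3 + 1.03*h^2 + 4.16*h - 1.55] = 5.6*h^3 + 2.04*h^2 + 2.06*h + 4.16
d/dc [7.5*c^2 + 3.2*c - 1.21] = 15.0*c + 3.2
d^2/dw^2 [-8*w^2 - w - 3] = -16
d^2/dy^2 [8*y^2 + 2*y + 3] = 16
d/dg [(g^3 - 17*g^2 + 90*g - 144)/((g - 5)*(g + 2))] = (g^4 - 6*g^3 - 69*g^2 + 628*g - 1332)/(g^4 - 6*g^3 - 11*g^2 + 60*g + 100)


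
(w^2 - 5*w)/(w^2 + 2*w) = (w - 5)/(w + 2)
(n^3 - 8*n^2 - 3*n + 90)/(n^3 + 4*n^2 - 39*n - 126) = (n - 5)/(n + 7)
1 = 1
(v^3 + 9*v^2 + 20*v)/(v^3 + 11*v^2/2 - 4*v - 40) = 2*v*(v + 5)/(2*v^2 + 3*v - 20)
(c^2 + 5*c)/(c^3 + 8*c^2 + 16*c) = (c + 5)/(c^2 + 8*c + 16)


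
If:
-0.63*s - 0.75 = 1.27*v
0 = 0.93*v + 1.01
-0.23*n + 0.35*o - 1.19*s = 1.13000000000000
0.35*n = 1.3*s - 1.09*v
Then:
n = 7.09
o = 11.28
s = 1.00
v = -1.09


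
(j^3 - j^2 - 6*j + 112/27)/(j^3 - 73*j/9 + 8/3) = (9*j^2 + 15*j - 14)/(3*(3*j^2 + 8*j - 3))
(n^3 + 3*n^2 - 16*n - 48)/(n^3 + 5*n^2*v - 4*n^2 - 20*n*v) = (n^2 + 7*n + 12)/(n*(n + 5*v))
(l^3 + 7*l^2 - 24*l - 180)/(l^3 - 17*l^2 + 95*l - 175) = (l^2 + 12*l + 36)/(l^2 - 12*l + 35)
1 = 1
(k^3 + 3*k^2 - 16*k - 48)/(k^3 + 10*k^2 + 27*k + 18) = (k^2 - 16)/(k^2 + 7*k + 6)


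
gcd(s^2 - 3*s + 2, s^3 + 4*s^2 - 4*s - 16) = s - 2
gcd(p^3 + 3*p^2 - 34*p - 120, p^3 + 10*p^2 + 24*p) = p + 4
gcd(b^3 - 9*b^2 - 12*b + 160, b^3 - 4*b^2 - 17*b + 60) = b^2 - b - 20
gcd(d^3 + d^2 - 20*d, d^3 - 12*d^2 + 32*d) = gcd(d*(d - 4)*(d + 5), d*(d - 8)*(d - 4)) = d^2 - 4*d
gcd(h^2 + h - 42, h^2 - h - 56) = h + 7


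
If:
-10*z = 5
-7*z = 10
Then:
No Solution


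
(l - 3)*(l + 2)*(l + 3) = l^3 + 2*l^2 - 9*l - 18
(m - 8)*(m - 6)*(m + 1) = m^3 - 13*m^2 + 34*m + 48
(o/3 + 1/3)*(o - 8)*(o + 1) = o^3/3 - 2*o^2 - 5*o - 8/3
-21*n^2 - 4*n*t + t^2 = (-7*n + t)*(3*n + t)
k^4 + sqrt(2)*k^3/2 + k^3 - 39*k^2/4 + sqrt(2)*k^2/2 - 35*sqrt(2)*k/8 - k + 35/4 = (k - 5/2)*(k + 7/2)*(k - sqrt(2)/2)*(k + sqrt(2))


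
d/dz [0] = 0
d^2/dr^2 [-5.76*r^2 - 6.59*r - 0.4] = -11.5200000000000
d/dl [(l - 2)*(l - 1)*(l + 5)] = 3*l^2 + 4*l - 13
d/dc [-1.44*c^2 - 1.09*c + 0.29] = -2.88*c - 1.09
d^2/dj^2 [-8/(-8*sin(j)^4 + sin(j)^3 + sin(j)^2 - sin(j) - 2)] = 8*(-1024*sin(j)^8 + 184*sin(j)^7 + 1367*sin(j)^6 - 243*sin(j)^5 + 122*sin(j)^4 + 33*sin(j)^3 - 201*sin(j)^2 + 8*sin(j) + 6)/(8*sin(j)^4 - sin(j)^3 - sin(j)^2 + sin(j) + 2)^3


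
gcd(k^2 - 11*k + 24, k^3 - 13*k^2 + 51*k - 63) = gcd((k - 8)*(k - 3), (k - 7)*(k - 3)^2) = k - 3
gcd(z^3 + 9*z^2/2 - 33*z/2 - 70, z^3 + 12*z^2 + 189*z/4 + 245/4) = z^2 + 17*z/2 + 35/2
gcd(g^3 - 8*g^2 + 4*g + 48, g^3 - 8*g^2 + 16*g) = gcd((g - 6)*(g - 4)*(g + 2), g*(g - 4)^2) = g - 4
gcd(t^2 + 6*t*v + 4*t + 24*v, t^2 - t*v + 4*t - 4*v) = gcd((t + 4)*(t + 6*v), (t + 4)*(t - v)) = t + 4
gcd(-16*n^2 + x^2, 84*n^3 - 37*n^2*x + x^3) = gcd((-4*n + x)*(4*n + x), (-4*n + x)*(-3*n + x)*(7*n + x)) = -4*n + x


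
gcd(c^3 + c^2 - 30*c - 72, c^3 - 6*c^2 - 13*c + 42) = c + 3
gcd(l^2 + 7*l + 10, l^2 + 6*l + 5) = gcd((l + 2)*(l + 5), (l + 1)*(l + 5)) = l + 5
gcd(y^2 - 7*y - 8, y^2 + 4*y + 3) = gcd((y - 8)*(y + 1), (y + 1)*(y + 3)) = y + 1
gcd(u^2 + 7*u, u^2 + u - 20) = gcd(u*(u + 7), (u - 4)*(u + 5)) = 1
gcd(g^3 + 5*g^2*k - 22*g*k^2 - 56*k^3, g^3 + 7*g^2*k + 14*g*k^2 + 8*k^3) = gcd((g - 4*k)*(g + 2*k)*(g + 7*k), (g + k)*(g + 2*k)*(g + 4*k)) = g + 2*k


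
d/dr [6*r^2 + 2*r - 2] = 12*r + 2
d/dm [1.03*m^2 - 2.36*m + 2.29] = 2.06*m - 2.36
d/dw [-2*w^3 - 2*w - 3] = -6*w^2 - 2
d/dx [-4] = 0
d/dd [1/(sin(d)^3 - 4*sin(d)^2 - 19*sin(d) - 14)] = (-3*sin(d)^2 + 8*sin(d) + 19)*cos(d)/((sin(d) - 7)^2*(sin(d) + 1)^2*(sin(d) + 2)^2)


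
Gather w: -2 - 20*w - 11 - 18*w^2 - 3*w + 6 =-18*w^2 - 23*w - 7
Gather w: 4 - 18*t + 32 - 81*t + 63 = 99 - 99*t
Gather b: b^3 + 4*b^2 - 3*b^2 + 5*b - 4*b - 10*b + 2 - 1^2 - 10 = b^3 + b^2 - 9*b - 9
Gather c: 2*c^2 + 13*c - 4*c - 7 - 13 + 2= 2*c^2 + 9*c - 18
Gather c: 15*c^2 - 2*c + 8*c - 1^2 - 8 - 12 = 15*c^2 + 6*c - 21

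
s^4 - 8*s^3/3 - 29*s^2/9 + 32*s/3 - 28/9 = (s - 7/3)*(s - 2)*(s - 1/3)*(s + 2)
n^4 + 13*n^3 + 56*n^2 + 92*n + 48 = (n + 1)*(n + 2)*(n + 4)*(n + 6)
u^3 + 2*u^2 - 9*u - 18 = (u - 3)*(u + 2)*(u + 3)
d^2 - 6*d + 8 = (d - 4)*(d - 2)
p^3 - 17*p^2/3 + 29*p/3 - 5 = (p - 3)*(p - 5/3)*(p - 1)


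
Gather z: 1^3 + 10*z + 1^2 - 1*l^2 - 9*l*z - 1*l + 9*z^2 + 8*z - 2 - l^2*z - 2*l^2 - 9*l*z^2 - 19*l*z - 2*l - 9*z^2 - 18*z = -3*l^2 - 9*l*z^2 - 3*l + z*(-l^2 - 28*l)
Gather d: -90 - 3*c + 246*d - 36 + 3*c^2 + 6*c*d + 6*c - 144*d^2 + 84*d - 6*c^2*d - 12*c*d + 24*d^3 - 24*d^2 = 3*c^2 + 3*c + 24*d^3 - 168*d^2 + d*(-6*c^2 - 6*c + 330) - 126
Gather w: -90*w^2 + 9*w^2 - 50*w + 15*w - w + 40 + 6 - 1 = -81*w^2 - 36*w + 45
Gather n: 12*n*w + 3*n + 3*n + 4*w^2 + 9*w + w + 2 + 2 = n*(12*w + 6) + 4*w^2 + 10*w + 4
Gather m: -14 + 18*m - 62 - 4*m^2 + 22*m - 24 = -4*m^2 + 40*m - 100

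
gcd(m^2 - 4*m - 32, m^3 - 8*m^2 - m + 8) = m - 8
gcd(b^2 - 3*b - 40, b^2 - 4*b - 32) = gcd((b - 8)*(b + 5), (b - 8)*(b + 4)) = b - 8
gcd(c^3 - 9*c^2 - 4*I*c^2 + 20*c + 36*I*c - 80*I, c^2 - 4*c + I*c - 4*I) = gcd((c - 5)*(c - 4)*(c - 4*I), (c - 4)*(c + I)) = c - 4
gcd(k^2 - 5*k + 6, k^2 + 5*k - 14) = k - 2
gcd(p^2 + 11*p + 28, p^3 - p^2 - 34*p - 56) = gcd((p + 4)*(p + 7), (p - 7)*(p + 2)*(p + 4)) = p + 4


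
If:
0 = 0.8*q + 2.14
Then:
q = -2.68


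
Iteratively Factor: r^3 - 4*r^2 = (r - 4)*(r^2) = r*(r - 4)*(r)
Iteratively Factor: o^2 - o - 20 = (o - 5)*(o + 4)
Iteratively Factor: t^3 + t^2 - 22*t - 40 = (t + 4)*(t^2 - 3*t - 10) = (t - 5)*(t + 4)*(t + 2)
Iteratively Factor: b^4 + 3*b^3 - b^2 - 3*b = (b - 1)*(b^3 + 4*b^2 + 3*b) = (b - 1)*(b + 3)*(b^2 + b) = b*(b - 1)*(b + 3)*(b + 1)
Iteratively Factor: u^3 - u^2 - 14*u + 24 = (u + 4)*(u^2 - 5*u + 6) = (u - 2)*(u + 4)*(u - 3)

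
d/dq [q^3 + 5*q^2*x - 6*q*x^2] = 3*q^2 + 10*q*x - 6*x^2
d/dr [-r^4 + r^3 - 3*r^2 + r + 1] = -4*r^3 + 3*r^2 - 6*r + 1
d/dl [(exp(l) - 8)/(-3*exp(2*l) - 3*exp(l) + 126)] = ((exp(l) - 8)*(2*exp(l) + 1) - exp(2*l) - exp(l) + 42)*exp(l)/(3*(exp(2*l) + exp(l) - 42)^2)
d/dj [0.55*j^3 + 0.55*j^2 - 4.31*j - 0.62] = 1.65*j^2 + 1.1*j - 4.31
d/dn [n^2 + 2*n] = 2*n + 2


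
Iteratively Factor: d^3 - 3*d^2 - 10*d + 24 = (d - 2)*(d^2 - d - 12) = (d - 2)*(d + 3)*(d - 4)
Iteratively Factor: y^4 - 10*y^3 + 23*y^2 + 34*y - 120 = (y - 3)*(y^3 - 7*y^2 + 2*y + 40) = (y - 3)*(y + 2)*(y^2 - 9*y + 20) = (y - 4)*(y - 3)*(y + 2)*(y - 5)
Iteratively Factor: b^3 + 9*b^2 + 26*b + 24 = (b + 2)*(b^2 + 7*b + 12) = (b + 2)*(b + 4)*(b + 3)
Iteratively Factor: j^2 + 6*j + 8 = (j + 2)*(j + 4)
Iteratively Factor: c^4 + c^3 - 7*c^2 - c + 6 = (c - 2)*(c^3 + 3*c^2 - c - 3) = (c - 2)*(c + 1)*(c^2 + 2*c - 3) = (c - 2)*(c - 1)*(c + 1)*(c + 3)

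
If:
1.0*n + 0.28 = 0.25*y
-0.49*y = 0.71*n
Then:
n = -0.21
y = 0.30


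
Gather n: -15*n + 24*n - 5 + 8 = 9*n + 3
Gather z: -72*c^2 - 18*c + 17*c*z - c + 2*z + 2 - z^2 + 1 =-72*c^2 - 19*c - z^2 + z*(17*c + 2) + 3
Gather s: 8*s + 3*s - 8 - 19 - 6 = 11*s - 33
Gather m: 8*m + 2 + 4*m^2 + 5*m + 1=4*m^2 + 13*m + 3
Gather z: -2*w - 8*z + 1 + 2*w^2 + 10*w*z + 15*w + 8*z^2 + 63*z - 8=2*w^2 + 13*w + 8*z^2 + z*(10*w + 55) - 7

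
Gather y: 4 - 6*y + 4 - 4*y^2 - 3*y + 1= -4*y^2 - 9*y + 9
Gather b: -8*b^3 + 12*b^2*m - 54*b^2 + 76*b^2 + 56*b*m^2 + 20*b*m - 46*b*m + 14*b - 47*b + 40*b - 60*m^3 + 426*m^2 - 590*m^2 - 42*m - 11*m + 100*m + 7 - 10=-8*b^3 + b^2*(12*m + 22) + b*(56*m^2 - 26*m + 7) - 60*m^3 - 164*m^2 + 47*m - 3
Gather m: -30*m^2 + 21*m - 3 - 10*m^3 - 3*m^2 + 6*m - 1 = -10*m^3 - 33*m^2 + 27*m - 4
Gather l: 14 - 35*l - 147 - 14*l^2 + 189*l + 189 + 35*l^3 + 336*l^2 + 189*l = 35*l^3 + 322*l^2 + 343*l + 56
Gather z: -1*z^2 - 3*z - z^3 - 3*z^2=-z^3 - 4*z^2 - 3*z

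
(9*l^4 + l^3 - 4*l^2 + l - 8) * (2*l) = 18*l^5 + 2*l^4 - 8*l^3 + 2*l^2 - 16*l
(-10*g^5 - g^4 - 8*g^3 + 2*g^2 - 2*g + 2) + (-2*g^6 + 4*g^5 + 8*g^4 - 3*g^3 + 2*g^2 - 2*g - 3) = -2*g^6 - 6*g^5 + 7*g^4 - 11*g^3 + 4*g^2 - 4*g - 1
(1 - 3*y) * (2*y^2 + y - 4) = -6*y^3 - y^2 + 13*y - 4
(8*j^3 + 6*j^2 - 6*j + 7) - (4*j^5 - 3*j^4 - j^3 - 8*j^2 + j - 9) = -4*j^5 + 3*j^4 + 9*j^3 + 14*j^2 - 7*j + 16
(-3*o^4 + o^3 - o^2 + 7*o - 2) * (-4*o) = 12*o^5 - 4*o^4 + 4*o^3 - 28*o^2 + 8*o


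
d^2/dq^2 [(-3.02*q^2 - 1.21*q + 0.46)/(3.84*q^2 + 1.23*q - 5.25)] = (-7.15622399999998*q^3 - 324.601344*q^2 - 133.325568*q - 162.165582)/(56.623104*q^6 + 54.411264*q^5 - 214.814592*q^4 - 146.919933*q^3 + 293.691825*q^2 + 101.705625*q - 144.703125)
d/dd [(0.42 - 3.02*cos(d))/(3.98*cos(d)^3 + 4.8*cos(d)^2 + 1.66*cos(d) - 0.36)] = (-24.0392*cos(d)^3 - 9.4812*cos(d)^2 + 4.032*cos(d) - 0.39)*sin(d)/(15.8404*cos(d)^6 + 38.208*cos(d)^5 + 36.2536*cos(d)^4 + 13.0704*cos(d)^3 - 0.7004*cos(d)^2 - 1.1952*cos(d) + 0.1296)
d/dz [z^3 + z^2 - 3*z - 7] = 3*z^2 + 2*z - 3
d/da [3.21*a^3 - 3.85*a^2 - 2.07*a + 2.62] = 9.63*a^2 - 7.7*a - 2.07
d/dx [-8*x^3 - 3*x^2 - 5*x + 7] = -24*x^2 - 6*x - 5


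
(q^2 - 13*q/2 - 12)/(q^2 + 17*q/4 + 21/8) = 4*(2*q^2 - 13*q - 24)/(8*q^2 + 34*q + 21)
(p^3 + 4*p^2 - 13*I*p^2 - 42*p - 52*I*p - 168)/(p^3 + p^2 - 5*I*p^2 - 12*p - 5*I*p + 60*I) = (p^2 - 13*I*p - 42)/(p^2 - p*(3 + 5*I) + 15*I)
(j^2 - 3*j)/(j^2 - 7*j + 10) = j*(j - 3)/(j^2 - 7*j + 10)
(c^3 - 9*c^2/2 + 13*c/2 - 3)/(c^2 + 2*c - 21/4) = 2*(c^2 - 3*c + 2)/(2*c + 7)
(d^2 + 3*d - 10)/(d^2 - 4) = (d + 5)/(d + 2)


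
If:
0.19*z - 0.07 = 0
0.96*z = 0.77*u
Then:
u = 0.46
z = 0.37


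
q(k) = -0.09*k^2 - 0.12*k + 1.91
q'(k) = -0.18*k - 0.12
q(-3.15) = 1.39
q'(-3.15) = 0.45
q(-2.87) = 1.51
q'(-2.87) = 0.40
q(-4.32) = 0.75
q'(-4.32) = 0.66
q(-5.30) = 0.02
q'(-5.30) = 0.83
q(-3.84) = 1.04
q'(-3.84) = 0.57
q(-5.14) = 0.15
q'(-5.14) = 0.81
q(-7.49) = -2.24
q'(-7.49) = 1.23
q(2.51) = 1.04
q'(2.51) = -0.57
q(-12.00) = -9.61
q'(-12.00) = 2.04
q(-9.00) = -4.30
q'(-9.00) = 1.50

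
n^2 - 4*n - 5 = (n - 5)*(n + 1)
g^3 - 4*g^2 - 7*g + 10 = (g - 5)*(g - 1)*(g + 2)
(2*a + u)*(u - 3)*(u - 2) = 2*a*u^2 - 10*a*u + 12*a + u^3 - 5*u^2 + 6*u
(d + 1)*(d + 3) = d^2 + 4*d + 3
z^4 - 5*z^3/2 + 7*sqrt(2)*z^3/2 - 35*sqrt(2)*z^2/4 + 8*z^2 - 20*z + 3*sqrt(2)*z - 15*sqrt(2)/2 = (z - 5/2)*(z + sqrt(2))^2*(z + 3*sqrt(2)/2)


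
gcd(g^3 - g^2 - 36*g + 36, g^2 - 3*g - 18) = g - 6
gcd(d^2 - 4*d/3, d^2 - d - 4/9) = d - 4/3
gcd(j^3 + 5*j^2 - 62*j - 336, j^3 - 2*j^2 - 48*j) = j^2 - 2*j - 48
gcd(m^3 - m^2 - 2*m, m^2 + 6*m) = m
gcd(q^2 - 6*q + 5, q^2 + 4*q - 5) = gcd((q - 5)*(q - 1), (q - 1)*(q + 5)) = q - 1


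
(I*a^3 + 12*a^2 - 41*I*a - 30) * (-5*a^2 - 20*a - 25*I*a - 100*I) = -5*I*a^5 - 35*a^4 - 20*I*a^4 - 140*a^3 - 95*I*a^3 - 875*a^2 - 380*I*a^2 - 3500*a + 750*I*a + 3000*I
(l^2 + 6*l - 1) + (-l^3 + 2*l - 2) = -l^3 + l^2 + 8*l - 3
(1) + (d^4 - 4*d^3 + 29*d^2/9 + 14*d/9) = d^4 - 4*d^3 + 29*d^2/9 + 14*d/9 + 1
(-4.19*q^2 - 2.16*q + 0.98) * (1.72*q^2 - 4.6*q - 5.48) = -7.2068*q^4 + 15.5588*q^3 + 34.5828*q^2 + 7.3288*q - 5.3704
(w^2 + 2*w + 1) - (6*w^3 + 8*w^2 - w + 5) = -6*w^3 - 7*w^2 + 3*w - 4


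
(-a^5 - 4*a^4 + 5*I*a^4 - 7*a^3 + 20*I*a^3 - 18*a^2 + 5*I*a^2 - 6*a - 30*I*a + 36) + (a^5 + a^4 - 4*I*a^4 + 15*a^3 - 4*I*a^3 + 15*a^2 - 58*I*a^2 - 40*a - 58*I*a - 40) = -3*a^4 + I*a^4 + 8*a^3 + 16*I*a^3 - 3*a^2 - 53*I*a^2 - 46*a - 88*I*a - 4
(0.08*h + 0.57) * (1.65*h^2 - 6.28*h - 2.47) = 0.132*h^3 + 0.4381*h^2 - 3.7772*h - 1.4079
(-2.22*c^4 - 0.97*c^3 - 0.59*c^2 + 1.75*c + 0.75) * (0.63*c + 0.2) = -1.3986*c^5 - 1.0551*c^4 - 0.5657*c^3 + 0.9845*c^2 + 0.8225*c + 0.15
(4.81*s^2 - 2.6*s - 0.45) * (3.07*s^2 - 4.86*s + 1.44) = 14.7667*s^4 - 31.3586*s^3 + 18.1809*s^2 - 1.557*s - 0.648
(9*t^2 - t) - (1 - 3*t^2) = 12*t^2 - t - 1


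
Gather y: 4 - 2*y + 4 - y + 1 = 9 - 3*y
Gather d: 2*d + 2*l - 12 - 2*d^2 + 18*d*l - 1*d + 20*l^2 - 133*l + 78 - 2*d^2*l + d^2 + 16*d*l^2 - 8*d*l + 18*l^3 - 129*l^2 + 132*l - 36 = d^2*(-2*l - 1) + d*(16*l^2 + 10*l + 1) + 18*l^3 - 109*l^2 + l + 30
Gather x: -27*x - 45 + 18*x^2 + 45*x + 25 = 18*x^2 + 18*x - 20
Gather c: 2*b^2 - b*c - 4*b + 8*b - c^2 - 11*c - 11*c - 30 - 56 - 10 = 2*b^2 + 4*b - c^2 + c*(-b - 22) - 96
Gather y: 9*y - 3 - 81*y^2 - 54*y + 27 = -81*y^2 - 45*y + 24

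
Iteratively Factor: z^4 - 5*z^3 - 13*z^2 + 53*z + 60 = (z - 4)*(z^3 - z^2 - 17*z - 15) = (z - 4)*(z + 3)*(z^2 - 4*z - 5) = (z - 5)*(z - 4)*(z + 3)*(z + 1)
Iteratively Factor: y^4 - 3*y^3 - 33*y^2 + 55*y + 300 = (y + 4)*(y^3 - 7*y^2 - 5*y + 75) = (y - 5)*(y + 4)*(y^2 - 2*y - 15) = (y - 5)^2*(y + 4)*(y + 3)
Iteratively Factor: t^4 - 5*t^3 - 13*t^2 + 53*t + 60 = (t - 5)*(t^3 - 13*t - 12) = (t - 5)*(t - 4)*(t^2 + 4*t + 3) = (t - 5)*(t - 4)*(t + 3)*(t + 1)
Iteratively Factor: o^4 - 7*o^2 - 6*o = (o + 2)*(o^3 - 2*o^2 - 3*o) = (o + 1)*(o + 2)*(o^2 - 3*o) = o*(o + 1)*(o + 2)*(o - 3)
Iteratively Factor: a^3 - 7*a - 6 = (a - 3)*(a^2 + 3*a + 2) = (a - 3)*(a + 2)*(a + 1)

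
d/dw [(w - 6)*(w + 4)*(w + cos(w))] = -(w - 6)*(w + 4)*(sin(w) - 1) + (w - 6)*(w + cos(w)) + (w + 4)*(w + cos(w))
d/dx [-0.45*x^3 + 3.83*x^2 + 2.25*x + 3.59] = -1.35*x^2 + 7.66*x + 2.25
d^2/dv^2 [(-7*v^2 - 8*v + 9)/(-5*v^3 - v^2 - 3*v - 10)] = 2*(175*v^6 + 600*v^5 - 1545*v^4 - 2943*v^3 - 3042*v^2 + 1029*v + 469)/(125*v^9 + 75*v^8 + 240*v^7 + 841*v^6 + 444*v^5 + 957*v^4 + 1707*v^3 + 570*v^2 + 900*v + 1000)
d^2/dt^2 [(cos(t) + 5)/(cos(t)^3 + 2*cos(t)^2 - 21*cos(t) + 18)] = (2*(cos(t) + 5)*(3*cos(t)^2 + 4*cos(t) - 21)^2*sin(t)^2 - (cos(t)^3 + 2*cos(t)^2 - 21*cos(t) + 18)^2*cos(t) + (cos(t)^3 + 2*cos(t)^2 - 21*cos(t) + 18)*(12*(1 - cos(2*t))^2 - 810*cos(t) - 56*cos(2*t) + 122*cos(3*t) + 9*cos(4*t) + 63)/8)/(cos(t)^3 + 2*cos(t)^2 - 21*cos(t) + 18)^3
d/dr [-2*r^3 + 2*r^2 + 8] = 2*r*(2 - 3*r)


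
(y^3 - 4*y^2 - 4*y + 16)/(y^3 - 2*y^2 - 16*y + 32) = (y + 2)/(y + 4)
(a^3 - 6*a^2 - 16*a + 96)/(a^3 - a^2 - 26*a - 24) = (a - 4)/(a + 1)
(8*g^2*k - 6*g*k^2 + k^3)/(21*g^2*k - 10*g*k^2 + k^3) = (8*g^2 - 6*g*k + k^2)/(21*g^2 - 10*g*k + k^2)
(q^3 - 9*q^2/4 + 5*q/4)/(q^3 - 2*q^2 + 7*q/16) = 4*(4*q^2 - 9*q + 5)/(16*q^2 - 32*q + 7)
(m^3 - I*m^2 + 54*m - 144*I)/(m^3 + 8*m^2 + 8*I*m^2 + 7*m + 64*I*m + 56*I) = (m^2 - 9*I*m - 18)/(m^2 + 8*m + 7)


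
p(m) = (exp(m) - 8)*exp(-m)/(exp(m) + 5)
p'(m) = -(exp(m) - 8)*exp(-m)/(exp(m) + 5) - (exp(m) - 8)/(exp(m) + 5)^2 + 1/(exp(m) + 5)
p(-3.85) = -74.67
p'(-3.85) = 75.19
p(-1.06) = -4.13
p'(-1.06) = 4.59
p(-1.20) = -4.82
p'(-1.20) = 5.28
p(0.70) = -0.42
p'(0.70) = 0.69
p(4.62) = 0.01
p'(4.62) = -0.01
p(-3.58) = -56.88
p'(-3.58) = 57.39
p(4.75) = 0.01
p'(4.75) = -0.01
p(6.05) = 0.00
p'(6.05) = -0.00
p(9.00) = 0.00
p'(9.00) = 0.00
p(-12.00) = -260407.15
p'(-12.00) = 260407.67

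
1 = 1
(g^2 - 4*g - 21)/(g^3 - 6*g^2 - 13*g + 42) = 1/(g - 2)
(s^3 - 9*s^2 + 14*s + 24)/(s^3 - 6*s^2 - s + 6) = (s - 4)/(s - 1)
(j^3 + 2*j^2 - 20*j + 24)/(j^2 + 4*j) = (j^3 + 2*j^2 - 20*j + 24)/(j*(j + 4))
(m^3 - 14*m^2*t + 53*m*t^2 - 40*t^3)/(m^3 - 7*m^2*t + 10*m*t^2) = (-m^2 + 9*m*t - 8*t^2)/(m*(-m + 2*t))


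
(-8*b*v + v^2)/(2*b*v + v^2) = (-8*b + v)/(2*b + v)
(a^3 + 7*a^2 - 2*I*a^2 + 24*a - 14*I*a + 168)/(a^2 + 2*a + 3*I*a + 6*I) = (a^3 + a^2*(7 - 2*I) + a*(24 - 14*I) + 168)/(a^2 + a*(2 + 3*I) + 6*I)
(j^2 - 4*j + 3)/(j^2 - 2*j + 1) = (j - 3)/(j - 1)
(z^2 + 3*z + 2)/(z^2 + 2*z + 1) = (z + 2)/(z + 1)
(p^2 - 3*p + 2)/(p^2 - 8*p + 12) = (p - 1)/(p - 6)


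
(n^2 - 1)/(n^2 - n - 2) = (n - 1)/(n - 2)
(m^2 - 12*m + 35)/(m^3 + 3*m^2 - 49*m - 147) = (m - 5)/(m^2 + 10*m + 21)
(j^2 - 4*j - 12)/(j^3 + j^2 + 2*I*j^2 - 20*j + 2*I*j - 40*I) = (j^2 - 4*j - 12)/(j^3 + j^2*(1 + 2*I) + 2*j*(-10 + I) - 40*I)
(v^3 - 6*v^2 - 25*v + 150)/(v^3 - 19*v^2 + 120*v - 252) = (v^2 - 25)/(v^2 - 13*v + 42)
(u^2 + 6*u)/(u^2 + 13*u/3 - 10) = 3*u/(3*u - 5)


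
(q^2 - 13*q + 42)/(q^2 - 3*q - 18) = (q - 7)/(q + 3)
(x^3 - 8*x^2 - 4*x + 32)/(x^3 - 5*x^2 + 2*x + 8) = (x^2 - 6*x - 16)/(x^2 - 3*x - 4)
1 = 1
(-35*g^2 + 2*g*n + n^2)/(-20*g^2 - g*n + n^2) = (7*g + n)/(4*g + n)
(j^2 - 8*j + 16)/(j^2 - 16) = (j - 4)/(j + 4)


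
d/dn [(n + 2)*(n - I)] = 2*n + 2 - I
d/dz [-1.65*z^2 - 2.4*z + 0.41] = -3.3*z - 2.4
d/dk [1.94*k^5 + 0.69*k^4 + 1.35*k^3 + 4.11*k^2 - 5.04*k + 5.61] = 9.7*k^4 + 2.76*k^3 + 4.05*k^2 + 8.22*k - 5.04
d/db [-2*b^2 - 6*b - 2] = -4*b - 6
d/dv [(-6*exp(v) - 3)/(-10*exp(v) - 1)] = -24*exp(v)/(10*exp(v) + 1)^2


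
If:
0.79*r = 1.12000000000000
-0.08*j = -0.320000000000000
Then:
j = 4.00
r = 1.42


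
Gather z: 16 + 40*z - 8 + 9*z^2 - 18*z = 9*z^2 + 22*z + 8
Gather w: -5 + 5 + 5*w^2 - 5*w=5*w^2 - 5*w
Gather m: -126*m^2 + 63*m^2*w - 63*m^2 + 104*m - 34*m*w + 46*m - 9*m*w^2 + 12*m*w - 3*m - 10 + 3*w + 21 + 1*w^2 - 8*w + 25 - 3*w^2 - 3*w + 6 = m^2*(63*w - 189) + m*(-9*w^2 - 22*w + 147) - 2*w^2 - 8*w + 42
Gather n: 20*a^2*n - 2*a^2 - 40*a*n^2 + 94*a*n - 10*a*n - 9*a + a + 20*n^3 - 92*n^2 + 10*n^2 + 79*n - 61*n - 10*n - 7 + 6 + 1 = -2*a^2 - 8*a + 20*n^3 + n^2*(-40*a - 82) + n*(20*a^2 + 84*a + 8)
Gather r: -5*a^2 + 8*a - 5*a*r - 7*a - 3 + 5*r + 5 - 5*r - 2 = -5*a^2 - 5*a*r + a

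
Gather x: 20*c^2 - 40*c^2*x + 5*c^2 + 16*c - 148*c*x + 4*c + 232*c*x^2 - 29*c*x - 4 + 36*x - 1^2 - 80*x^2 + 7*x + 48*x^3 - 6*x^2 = 25*c^2 + 20*c + 48*x^3 + x^2*(232*c - 86) + x*(-40*c^2 - 177*c + 43) - 5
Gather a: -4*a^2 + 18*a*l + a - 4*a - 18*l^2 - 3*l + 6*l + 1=-4*a^2 + a*(18*l - 3) - 18*l^2 + 3*l + 1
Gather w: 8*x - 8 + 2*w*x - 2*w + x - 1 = w*(2*x - 2) + 9*x - 9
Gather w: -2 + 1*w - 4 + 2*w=3*w - 6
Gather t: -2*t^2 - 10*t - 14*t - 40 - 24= -2*t^2 - 24*t - 64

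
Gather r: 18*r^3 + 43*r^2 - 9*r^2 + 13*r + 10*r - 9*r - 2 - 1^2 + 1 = 18*r^3 + 34*r^2 + 14*r - 2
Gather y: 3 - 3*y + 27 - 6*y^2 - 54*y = -6*y^2 - 57*y + 30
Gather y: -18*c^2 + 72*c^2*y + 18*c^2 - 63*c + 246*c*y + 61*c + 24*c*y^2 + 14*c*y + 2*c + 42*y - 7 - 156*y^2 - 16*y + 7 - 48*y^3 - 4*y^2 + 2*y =-48*y^3 + y^2*(24*c - 160) + y*(72*c^2 + 260*c + 28)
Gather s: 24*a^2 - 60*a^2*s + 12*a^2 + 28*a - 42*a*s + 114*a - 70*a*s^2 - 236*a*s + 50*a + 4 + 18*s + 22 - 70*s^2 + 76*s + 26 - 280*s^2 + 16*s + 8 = 36*a^2 + 192*a + s^2*(-70*a - 350) + s*(-60*a^2 - 278*a + 110) + 60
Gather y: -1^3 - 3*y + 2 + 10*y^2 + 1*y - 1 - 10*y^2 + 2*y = 0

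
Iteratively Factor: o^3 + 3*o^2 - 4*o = (o + 4)*(o^2 - o) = (o - 1)*(o + 4)*(o)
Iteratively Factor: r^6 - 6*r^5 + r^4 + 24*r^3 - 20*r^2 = (r - 5)*(r^5 - r^4 - 4*r^3 + 4*r^2) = (r - 5)*(r - 1)*(r^4 - 4*r^2) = (r - 5)*(r - 2)*(r - 1)*(r^3 + 2*r^2) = r*(r - 5)*(r - 2)*(r - 1)*(r^2 + 2*r) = r*(r - 5)*(r - 2)*(r - 1)*(r + 2)*(r)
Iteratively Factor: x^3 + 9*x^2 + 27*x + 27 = (x + 3)*(x^2 + 6*x + 9) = (x + 3)^2*(x + 3)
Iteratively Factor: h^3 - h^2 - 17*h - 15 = (h + 1)*(h^2 - 2*h - 15) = (h - 5)*(h + 1)*(h + 3)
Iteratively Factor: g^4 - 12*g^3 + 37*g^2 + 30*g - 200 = (g + 2)*(g^3 - 14*g^2 + 65*g - 100) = (g - 5)*(g + 2)*(g^2 - 9*g + 20) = (g - 5)^2*(g + 2)*(g - 4)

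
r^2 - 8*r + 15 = (r - 5)*(r - 3)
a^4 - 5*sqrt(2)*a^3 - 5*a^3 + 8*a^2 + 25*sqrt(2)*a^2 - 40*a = a*(a - 5)*(a - 4*sqrt(2))*(a - sqrt(2))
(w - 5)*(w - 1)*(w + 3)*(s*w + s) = s*w^4 - 2*s*w^3 - 16*s*w^2 + 2*s*w + 15*s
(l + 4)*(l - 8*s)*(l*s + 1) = l^3*s - 8*l^2*s^2 + 4*l^2*s + l^2 - 32*l*s^2 - 8*l*s + 4*l - 32*s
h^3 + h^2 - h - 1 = (h - 1)*(h + 1)^2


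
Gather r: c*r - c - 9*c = c*r - 10*c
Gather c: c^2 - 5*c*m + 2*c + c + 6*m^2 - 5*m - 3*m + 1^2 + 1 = c^2 + c*(3 - 5*m) + 6*m^2 - 8*m + 2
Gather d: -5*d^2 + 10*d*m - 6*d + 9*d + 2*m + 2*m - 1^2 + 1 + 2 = -5*d^2 + d*(10*m + 3) + 4*m + 2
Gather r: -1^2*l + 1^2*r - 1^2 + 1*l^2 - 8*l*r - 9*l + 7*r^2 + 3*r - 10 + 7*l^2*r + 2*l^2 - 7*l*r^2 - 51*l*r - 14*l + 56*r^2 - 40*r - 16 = 3*l^2 - 24*l + r^2*(63 - 7*l) + r*(7*l^2 - 59*l - 36) - 27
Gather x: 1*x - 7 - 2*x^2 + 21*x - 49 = -2*x^2 + 22*x - 56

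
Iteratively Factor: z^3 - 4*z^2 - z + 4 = (z - 1)*(z^2 - 3*z - 4) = (z - 1)*(z + 1)*(z - 4)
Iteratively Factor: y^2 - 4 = (y - 2)*(y + 2)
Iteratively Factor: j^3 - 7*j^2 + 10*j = (j - 5)*(j^2 - 2*j) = (j - 5)*(j - 2)*(j)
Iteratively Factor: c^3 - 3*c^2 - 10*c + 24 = (c - 2)*(c^2 - c - 12) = (c - 4)*(c - 2)*(c + 3)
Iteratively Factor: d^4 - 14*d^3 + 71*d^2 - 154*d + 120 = (d - 2)*(d^3 - 12*d^2 + 47*d - 60) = (d - 5)*(d - 2)*(d^2 - 7*d + 12) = (d - 5)*(d - 4)*(d - 2)*(d - 3)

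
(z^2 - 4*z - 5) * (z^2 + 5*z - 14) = z^4 + z^3 - 39*z^2 + 31*z + 70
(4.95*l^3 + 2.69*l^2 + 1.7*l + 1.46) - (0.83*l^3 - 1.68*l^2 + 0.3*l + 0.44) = 4.12*l^3 + 4.37*l^2 + 1.4*l + 1.02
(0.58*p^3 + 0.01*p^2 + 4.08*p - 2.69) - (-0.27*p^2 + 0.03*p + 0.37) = 0.58*p^3 + 0.28*p^2 + 4.05*p - 3.06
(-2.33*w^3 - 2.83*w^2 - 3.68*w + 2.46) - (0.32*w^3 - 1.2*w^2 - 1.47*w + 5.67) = -2.65*w^3 - 1.63*w^2 - 2.21*w - 3.21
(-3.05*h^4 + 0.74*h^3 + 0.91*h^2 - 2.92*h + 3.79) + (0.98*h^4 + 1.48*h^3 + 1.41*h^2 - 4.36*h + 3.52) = -2.07*h^4 + 2.22*h^3 + 2.32*h^2 - 7.28*h + 7.31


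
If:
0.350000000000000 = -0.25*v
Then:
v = -1.40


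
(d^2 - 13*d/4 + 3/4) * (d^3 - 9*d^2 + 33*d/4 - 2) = d^5 - 49*d^4/4 + 153*d^3/4 - 569*d^2/16 + 203*d/16 - 3/2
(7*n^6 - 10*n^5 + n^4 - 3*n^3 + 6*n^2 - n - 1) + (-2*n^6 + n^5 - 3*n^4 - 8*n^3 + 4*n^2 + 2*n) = 5*n^6 - 9*n^5 - 2*n^4 - 11*n^3 + 10*n^2 + n - 1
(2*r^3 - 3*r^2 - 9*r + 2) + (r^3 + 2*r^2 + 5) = 3*r^3 - r^2 - 9*r + 7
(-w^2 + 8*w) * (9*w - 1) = -9*w^3 + 73*w^2 - 8*w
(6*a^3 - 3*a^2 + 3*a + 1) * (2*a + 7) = 12*a^4 + 36*a^3 - 15*a^2 + 23*a + 7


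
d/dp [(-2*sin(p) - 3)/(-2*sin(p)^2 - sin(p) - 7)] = (-4*sin(p)^2 - 12*sin(p) + 11)*cos(p)/(sin(p) - cos(2*p) + 8)^2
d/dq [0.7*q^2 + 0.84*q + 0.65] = 1.4*q + 0.84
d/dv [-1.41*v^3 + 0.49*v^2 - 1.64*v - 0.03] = -4.23*v^2 + 0.98*v - 1.64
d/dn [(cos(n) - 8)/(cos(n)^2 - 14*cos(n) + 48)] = sin(n)/(cos(n) - 6)^2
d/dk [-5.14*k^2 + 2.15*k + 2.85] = 2.15 - 10.28*k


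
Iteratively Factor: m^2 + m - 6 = (m - 2)*(m + 3)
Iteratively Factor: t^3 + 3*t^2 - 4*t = (t + 4)*(t^2 - t) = t*(t + 4)*(t - 1)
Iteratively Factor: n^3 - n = (n)*(n^2 - 1) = n*(n + 1)*(n - 1)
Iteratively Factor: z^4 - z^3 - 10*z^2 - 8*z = (z + 1)*(z^3 - 2*z^2 - 8*z) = (z + 1)*(z + 2)*(z^2 - 4*z) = z*(z + 1)*(z + 2)*(z - 4)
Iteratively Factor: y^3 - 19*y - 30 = (y + 2)*(y^2 - 2*y - 15) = (y - 5)*(y + 2)*(y + 3)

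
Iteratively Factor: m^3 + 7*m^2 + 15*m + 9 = (m + 1)*(m^2 + 6*m + 9) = (m + 1)*(m + 3)*(m + 3)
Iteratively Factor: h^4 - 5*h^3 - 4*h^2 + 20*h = (h - 5)*(h^3 - 4*h) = h*(h - 5)*(h^2 - 4) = h*(h - 5)*(h - 2)*(h + 2)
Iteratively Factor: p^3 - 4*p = (p + 2)*(p^2 - 2*p) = (p - 2)*(p + 2)*(p)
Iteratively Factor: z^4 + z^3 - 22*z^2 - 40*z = (z)*(z^3 + z^2 - 22*z - 40) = z*(z + 2)*(z^2 - z - 20) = z*(z - 5)*(z + 2)*(z + 4)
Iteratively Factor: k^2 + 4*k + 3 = (k + 1)*(k + 3)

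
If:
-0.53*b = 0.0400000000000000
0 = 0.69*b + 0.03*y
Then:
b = -0.08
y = 1.74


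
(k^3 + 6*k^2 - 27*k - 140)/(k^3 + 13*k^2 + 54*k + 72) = (k^2 + 2*k - 35)/(k^2 + 9*k + 18)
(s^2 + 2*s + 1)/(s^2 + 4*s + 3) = (s + 1)/(s + 3)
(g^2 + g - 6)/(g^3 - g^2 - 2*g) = (g + 3)/(g*(g + 1))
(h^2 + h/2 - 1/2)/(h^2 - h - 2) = (h - 1/2)/(h - 2)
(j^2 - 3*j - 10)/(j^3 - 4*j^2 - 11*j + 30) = (j + 2)/(j^2 + j - 6)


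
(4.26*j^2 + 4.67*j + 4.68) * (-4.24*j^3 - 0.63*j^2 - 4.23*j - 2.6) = -18.0624*j^5 - 22.4846*j^4 - 40.8051*j^3 - 33.7785*j^2 - 31.9384*j - 12.168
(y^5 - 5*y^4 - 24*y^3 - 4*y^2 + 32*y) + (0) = y^5 - 5*y^4 - 24*y^3 - 4*y^2 + 32*y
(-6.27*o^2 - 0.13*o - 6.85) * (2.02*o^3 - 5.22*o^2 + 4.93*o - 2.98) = -12.6654*o^5 + 32.4668*o^4 - 44.0695*o^3 + 53.8007*o^2 - 33.3831*o + 20.413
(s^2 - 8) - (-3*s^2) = 4*s^2 - 8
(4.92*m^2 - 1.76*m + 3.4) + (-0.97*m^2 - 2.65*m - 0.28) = 3.95*m^2 - 4.41*m + 3.12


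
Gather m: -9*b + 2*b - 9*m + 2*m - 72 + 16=-7*b - 7*m - 56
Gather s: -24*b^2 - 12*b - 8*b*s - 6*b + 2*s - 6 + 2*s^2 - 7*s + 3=-24*b^2 - 18*b + 2*s^2 + s*(-8*b - 5) - 3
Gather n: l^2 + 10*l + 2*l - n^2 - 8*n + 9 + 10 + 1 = l^2 + 12*l - n^2 - 8*n + 20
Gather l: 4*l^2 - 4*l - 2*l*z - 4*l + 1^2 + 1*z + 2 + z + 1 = 4*l^2 + l*(-2*z - 8) + 2*z + 4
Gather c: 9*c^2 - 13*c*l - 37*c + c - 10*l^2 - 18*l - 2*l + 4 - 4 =9*c^2 + c*(-13*l - 36) - 10*l^2 - 20*l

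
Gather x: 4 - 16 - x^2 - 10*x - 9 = -x^2 - 10*x - 21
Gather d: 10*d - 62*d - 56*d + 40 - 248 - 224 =-108*d - 432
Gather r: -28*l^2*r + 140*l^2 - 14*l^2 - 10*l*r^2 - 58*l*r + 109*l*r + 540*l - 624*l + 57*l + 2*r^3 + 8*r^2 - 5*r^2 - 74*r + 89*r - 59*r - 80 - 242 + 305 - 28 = 126*l^2 - 27*l + 2*r^3 + r^2*(3 - 10*l) + r*(-28*l^2 + 51*l - 44) - 45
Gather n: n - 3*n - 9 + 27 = 18 - 2*n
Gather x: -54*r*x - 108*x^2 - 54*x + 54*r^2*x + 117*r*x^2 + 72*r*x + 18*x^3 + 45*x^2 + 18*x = 18*x^3 + x^2*(117*r - 63) + x*(54*r^2 + 18*r - 36)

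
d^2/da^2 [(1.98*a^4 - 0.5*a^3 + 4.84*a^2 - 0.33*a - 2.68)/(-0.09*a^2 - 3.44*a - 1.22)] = (-0.032076*a^6 - 3.678048*a^5 - 141.887592*a^4 - 118.22855*a^3 - 19.4551439999999*a^2 + 9.226164*a + 45.661968)/(0.000729*a^6 + 0.083592*a^5 + 3.224718*a^4 + 42.973856*a^3 + 43.712844*a^2 + 15.360288*a + 1.815848)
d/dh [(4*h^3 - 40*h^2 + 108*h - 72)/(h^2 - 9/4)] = 16*(4*h^4 - 135*h^2 + 324*h - 243)/(16*h^4 - 72*h^2 + 81)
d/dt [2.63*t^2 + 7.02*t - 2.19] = 5.26*t + 7.02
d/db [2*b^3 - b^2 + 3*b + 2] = 6*b^2 - 2*b + 3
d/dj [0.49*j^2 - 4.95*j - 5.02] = 0.98*j - 4.95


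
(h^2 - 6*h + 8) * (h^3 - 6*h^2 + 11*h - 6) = h^5 - 12*h^4 + 55*h^3 - 120*h^2 + 124*h - 48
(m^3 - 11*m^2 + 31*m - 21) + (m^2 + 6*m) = m^3 - 10*m^2 + 37*m - 21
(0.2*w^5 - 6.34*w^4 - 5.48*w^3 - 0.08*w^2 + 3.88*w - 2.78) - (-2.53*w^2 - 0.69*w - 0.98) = 0.2*w^5 - 6.34*w^4 - 5.48*w^3 + 2.45*w^2 + 4.57*w - 1.8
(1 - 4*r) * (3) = 3 - 12*r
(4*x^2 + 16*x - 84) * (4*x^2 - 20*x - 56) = 16*x^4 - 16*x^3 - 880*x^2 + 784*x + 4704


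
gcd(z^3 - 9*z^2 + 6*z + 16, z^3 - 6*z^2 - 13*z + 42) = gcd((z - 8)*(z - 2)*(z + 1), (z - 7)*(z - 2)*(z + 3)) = z - 2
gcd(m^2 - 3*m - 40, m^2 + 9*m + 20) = m + 5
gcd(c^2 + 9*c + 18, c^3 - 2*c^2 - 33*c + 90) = c + 6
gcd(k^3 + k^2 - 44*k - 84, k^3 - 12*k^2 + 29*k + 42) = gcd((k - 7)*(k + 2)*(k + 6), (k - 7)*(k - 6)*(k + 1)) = k - 7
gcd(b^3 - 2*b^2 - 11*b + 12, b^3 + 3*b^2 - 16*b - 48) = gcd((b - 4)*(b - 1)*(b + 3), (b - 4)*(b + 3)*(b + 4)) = b^2 - b - 12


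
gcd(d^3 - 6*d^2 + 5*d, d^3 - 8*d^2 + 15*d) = d^2 - 5*d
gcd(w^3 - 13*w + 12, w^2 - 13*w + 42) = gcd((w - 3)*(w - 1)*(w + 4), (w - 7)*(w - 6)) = 1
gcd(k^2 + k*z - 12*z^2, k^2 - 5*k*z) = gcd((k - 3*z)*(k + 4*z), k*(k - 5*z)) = 1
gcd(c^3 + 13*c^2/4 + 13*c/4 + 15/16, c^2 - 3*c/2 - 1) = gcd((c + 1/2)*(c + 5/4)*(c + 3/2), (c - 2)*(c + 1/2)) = c + 1/2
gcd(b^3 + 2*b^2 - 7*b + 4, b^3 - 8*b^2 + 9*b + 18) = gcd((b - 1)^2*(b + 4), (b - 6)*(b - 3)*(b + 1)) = 1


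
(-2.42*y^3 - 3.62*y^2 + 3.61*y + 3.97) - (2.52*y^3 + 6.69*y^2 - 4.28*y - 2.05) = -4.94*y^3 - 10.31*y^2 + 7.89*y + 6.02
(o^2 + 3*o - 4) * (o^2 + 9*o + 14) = o^4 + 12*o^3 + 37*o^2 + 6*o - 56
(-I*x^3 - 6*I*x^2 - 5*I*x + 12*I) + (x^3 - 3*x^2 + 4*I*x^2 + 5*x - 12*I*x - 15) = x^3 - I*x^3 - 3*x^2 - 2*I*x^2 + 5*x - 17*I*x - 15 + 12*I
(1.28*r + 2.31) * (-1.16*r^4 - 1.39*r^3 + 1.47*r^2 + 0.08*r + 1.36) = -1.4848*r^5 - 4.4588*r^4 - 1.3293*r^3 + 3.4981*r^2 + 1.9256*r + 3.1416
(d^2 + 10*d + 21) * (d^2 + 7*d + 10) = d^4 + 17*d^3 + 101*d^2 + 247*d + 210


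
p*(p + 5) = p^2 + 5*p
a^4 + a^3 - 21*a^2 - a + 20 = (a - 4)*(a - 1)*(a + 1)*(a + 5)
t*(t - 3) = t^2 - 3*t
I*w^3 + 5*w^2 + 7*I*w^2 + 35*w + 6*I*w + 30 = (w + 6)*(w - 5*I)*(I*w + I)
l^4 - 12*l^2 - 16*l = l*(l - 4)*(l + 2)^2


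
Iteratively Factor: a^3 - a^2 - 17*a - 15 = (a - 5)*(a^2 + 4*a + 3) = (a - 5)*(a + 3)*(a + 1)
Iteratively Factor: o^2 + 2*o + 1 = (o + 1)*(o + 1)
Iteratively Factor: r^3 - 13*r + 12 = (r - 1)*(r^2 + r - 12) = (r - 1)*(r + 4)*(r - 3)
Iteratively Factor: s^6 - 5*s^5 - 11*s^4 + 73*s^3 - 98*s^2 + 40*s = (s + 4)*(s^5 - 9*s^4 + 25*s^3 - 27*s^2 + 10*s) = (s - 2)*(s + 4)*(s^4 - 7*s^3 + 11*s^2 - 5*s) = (s - 5)*(s - 2)*(s + 4)*(s^3 - 2*s^2 + s) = (s - 5)*(s - 2)*(s - 1)*(s + 4)*(s^2 - s) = s*(s - 5)*(s - 2)*(s - 1)*(s + 4)*(s - 1)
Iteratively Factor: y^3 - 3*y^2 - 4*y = (y + 1)*(y^2 - 4*y) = (y - 4)*(y + 1)*(y)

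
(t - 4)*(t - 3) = t^2 - 7*t + 12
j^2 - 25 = (j - 5)*(j + 5)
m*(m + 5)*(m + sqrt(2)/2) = m^3 + sqrt(2)*m^2/2 + 5*m^2 + 5*sqrt(2)*m/2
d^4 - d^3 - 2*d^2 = d^2*(d - 2)*(d + 1)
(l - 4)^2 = l^2 - 8*l + 16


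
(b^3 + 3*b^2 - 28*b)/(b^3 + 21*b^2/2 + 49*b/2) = 2*(b - 4)/(2*b + 7)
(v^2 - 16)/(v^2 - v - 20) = (v - 4)/(v - 5)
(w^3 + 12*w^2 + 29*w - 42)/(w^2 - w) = w + 13 + 42/w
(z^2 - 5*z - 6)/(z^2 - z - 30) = (z + 1)/(z + 5)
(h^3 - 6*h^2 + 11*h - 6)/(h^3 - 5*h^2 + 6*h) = (h - 1)/h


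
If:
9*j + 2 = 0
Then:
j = -2/9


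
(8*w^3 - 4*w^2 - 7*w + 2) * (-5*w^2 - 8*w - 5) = -40*w^5 - 44*w^4 + 27*w^3 + 66*w^2 + 19*w - 10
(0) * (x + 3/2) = 0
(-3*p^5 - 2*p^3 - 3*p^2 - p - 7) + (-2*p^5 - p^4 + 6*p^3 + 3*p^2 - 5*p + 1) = -5*p^5 - p^4 + 4*p^3 - 6*p - 6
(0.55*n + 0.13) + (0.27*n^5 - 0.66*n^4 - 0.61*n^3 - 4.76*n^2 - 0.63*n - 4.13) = 0.27*n^5 - 0.66*n^4 - 0.61*n^3 - 4.76*n^2 - 0.08*n - 4.0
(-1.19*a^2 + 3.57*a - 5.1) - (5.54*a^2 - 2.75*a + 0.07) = -6.73*a^2 + 6.32*a - 5.17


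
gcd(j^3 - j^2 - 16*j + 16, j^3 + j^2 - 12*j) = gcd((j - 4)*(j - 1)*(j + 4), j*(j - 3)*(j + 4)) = j + 4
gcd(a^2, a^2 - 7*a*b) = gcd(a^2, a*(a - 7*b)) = a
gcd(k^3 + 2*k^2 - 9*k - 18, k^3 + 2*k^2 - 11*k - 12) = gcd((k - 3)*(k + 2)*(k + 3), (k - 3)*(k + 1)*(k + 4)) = k - 3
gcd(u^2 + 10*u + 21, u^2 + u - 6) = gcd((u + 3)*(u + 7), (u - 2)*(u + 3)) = u + 3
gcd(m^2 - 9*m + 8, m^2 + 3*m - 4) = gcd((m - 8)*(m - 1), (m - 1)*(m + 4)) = m - 1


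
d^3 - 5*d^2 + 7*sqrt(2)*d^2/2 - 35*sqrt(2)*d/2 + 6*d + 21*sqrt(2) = (d - 3)*(d - 2)*(d + 7*sqrt(2)/2)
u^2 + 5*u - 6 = (u - 1)*(u + 6)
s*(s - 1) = s^2 - s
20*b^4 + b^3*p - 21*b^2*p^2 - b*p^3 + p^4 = (-5*b + p)*(-b + p)*(b + p)*(4*b + p)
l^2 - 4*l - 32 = (l - 8)*(l + 4)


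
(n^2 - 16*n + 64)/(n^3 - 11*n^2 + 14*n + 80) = (n - 8)/(n^2 - 3*n - 10)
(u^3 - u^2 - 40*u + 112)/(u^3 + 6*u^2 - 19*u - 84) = (u - 4)/(u + 3)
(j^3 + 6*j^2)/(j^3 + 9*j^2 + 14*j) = j*(j + 6)/(j^2 + 9*j + 14)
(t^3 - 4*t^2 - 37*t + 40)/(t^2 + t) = (t^3 - 4*t^2 - 37*t + 40)/(t*(t + 1))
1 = 1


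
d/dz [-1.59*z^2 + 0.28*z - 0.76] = 0.28 - 3.18*z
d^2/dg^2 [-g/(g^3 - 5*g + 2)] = 2*(-g*(3*g^2 - 5)^2 + (6*g^2 - 5)*(g^3 - 5*g + 2))/(g^3 - 5*g + 2)^3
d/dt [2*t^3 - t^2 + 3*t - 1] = 6*t^2 - 2*t + 3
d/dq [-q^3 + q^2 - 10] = q*(2 - 3*q)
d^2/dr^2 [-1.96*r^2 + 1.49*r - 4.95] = -3.92000000000000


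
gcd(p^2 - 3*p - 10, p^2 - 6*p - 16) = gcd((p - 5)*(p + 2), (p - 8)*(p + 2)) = p + 2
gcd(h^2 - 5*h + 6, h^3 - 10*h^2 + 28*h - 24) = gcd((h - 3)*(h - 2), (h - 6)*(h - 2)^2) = h - 2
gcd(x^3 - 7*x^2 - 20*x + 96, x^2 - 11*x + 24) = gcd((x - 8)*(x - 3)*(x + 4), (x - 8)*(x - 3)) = x^2 - 11*x + 24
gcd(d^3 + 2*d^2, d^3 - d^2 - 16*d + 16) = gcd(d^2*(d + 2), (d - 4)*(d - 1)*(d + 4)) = 1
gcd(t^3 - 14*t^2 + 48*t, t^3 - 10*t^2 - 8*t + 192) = t^2 - 14*t + 48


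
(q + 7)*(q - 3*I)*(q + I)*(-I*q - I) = -I*q^4 - 2*q^3 - 8*I*q^3 - 16*q^2 - 10*I*q^2 - 14*q - 24*I*q - 21*I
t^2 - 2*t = t*(t - 2)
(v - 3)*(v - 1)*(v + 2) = v^3 - 2*v^2 - 5*v + 6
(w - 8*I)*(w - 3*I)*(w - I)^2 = w^4 - 13*I*w^3 - 47*w^2 + 59*I*w + 24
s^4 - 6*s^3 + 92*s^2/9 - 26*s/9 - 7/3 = (s - 3)*(s - 7/3)*(s - 1)*(s + 1/3)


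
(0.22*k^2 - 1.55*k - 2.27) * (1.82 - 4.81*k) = -1.0582*k^3 + 7.8559*k^2 + 8.0977*k - 4.1314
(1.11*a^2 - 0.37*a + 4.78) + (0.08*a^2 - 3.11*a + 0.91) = 1.19*a^2 - 3.48*a + 5.69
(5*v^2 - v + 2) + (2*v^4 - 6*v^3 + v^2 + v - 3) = 2*v^4 - 6*v^3 + 6*v^2 - 1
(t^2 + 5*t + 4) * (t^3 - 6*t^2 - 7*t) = t^5 - t^4 - 33*t^3 - 59*t^2 - 28*t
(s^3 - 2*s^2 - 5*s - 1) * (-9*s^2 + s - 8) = -9*s^5 + 19*s^4 + 35*s^3 + 20*s^2 + 39*s + 8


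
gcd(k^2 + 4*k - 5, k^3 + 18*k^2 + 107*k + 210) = k + 5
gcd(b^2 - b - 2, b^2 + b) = b + 1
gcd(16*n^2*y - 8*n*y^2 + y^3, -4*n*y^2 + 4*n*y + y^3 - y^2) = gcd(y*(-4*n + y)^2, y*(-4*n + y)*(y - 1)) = -4*n*y + y^2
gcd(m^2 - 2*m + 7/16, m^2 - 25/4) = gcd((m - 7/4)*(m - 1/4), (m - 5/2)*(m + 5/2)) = 1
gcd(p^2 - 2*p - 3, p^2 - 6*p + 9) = p - 3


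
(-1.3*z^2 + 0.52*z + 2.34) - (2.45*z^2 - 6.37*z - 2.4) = -3.75*z^2 + 6.89*z + 4.74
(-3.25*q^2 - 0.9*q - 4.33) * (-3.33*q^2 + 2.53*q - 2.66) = 10.8225*q^4 - 5.2255*q^3 + 20.7869*q^2 - 8.5609*q + 11.5178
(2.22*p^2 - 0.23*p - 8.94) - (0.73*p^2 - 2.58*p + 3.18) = 1.49*p^2 + 2.35*p - 12.12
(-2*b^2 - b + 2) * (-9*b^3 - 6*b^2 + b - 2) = 18*b^5 + 21*b^4 - 14*b^3 - 9*b^2 + 4*b - 4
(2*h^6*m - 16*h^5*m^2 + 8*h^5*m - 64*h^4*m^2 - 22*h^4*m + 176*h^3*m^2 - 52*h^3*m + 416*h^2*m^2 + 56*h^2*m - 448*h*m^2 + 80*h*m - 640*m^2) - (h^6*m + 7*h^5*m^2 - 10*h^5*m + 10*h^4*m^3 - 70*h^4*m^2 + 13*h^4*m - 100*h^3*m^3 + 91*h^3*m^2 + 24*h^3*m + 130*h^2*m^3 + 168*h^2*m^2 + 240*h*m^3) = h^6*m - 23*h^5*m^2 + 18*h^5*m - 10*h^4*m^3 + 6*h^4*m^2 - 35*h^4*m + 100*h^3*m^3 + 85*h^3*m^2 - 76*h^3*m - 130*h^2*m^3 + 248*h^2*m^2 + 56*h^2*m - 240*h*m^3 - 448*h*m^2 + 80*h*m - 640*m^2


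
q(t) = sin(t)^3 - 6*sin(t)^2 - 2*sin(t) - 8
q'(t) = 3*sin(t)^2*cos(t) - 12*sin(t)*cos(t) - 2*cos(t)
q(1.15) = -14.06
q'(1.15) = -4.27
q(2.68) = -9.99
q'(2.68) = 6.04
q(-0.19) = -7.84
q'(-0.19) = 0.37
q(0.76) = -11.90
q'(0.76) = -6.41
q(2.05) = -13.80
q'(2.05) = 4.74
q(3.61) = -8.41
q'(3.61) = -3.60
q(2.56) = -10.74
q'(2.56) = 6.42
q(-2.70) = -8.32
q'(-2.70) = -3.32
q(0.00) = -8.00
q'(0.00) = -2.00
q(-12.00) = -10.65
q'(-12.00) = -6.39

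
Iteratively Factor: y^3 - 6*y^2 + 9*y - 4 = (y - 4)*(y^2 - 2*y + 1) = (y - 4)*(y - 1)*(y - 1)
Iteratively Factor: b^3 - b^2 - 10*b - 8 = (b + 2)*(b^2 - 3*b - 4) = (b + 1)*(b + 2)*(b - 4)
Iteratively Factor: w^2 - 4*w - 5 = (w + 1)*(w - 5)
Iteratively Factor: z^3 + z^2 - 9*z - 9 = (z + 3)*(z^2 - 2*z - 3) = (z + 1)*(z + 3)*(z - 3)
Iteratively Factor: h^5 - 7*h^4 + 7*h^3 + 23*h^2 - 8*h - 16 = (h - 1)*(h^4 - 6*h^3 + h^2 + 24*h + 16) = (h - 4)*(h - 1)*(h^3 - 2*h^2 - 7*h - 4) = (h - 4)*(h - 1)*(h + 1)*(h^2 - 3*h - 4) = (h - 4)^2*(h - 1)*(h + 1)*(h + 1)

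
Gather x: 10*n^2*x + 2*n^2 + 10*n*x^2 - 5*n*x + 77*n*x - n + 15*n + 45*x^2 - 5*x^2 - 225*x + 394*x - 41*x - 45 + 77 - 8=2*n^2 + 14*n + x^2*(10*n + 40) + x*(10*n^2 + 72*n + 128) + 24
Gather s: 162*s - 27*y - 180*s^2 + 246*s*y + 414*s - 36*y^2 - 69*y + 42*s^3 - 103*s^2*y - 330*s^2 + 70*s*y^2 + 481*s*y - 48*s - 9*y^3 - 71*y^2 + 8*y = 42*s^3 + s^2*(-103*y - 510) + s*(70*y^2 + 727*y + 528) - 9*y^3 - 107*y^2 - 88*y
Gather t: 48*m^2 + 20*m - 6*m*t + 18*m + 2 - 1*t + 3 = 48*m^2 + 38*m + t*(-6*m - 1) + 5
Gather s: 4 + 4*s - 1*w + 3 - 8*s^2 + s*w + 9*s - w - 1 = -8*s^2 + s*(w + 13) - 2*w + 6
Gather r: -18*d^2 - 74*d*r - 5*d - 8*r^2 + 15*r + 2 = -18*d^2 - 5*d - 8*r^2 + r*(15 - 74*d) + 2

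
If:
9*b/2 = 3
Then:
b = 2/3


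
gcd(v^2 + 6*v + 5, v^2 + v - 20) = v + 5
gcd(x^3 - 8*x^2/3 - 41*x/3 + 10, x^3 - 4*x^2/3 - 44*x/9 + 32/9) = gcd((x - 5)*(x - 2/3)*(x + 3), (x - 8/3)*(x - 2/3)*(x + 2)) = x - 2/3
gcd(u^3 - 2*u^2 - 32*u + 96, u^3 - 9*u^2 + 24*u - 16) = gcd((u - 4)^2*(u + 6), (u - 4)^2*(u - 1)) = u^2 - 8*u + 16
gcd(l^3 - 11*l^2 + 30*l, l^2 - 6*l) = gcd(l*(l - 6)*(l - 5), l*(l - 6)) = l^2 - 6*l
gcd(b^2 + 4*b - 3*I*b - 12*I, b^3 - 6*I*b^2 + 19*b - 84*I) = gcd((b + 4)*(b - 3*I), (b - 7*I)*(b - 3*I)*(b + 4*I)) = b - 3*I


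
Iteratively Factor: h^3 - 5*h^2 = (h - 5)*(h^2) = h*(h - 5)*(h)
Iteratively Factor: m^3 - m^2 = (m - 1)*(m^2) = m*(m - 1)*(m)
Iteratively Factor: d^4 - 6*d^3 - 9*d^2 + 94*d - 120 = (d - 2)*(d^3 - 4*d^2 - 17*d + 60) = (d - 5)*(d - 2)*(d^2 + d - 12) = (d - 5)*(d - 2)*(d + 4)*(d - 3)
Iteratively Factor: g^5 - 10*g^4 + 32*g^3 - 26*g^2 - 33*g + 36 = (g - 3)*(g^4 - 7*g^3 + 11*g^2 + 7*g - 12) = (g - 3)*(g + 1)*(g^3 - 8*g^2 + 19*g - 12) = (g - 3)^2*(g + 1)*(g^2 - 5*g + 4) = (g - 4)*(g - 3)^2*(g + 1)*(g - 1)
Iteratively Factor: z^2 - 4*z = (z)*(z - 4)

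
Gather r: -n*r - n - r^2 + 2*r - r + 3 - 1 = -n - r^2 + r*(1 - n) + 2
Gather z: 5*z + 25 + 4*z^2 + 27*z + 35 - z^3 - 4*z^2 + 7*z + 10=-z^3 + 39*z + 70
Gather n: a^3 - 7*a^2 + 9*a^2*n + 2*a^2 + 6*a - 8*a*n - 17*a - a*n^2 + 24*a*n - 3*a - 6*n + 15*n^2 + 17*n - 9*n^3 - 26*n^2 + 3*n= a^3 - 5*a^2 - 14*a - 9*n^3 + n^2*(-a - 11) + n*(9*a^2 + 16*a + 14)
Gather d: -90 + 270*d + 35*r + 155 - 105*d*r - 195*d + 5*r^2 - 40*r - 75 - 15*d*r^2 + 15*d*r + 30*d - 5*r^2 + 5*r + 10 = d*(-15*r^2 - 90*r + 105)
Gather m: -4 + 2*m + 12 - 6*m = 8 - 4*m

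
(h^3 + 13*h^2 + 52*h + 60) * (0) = 0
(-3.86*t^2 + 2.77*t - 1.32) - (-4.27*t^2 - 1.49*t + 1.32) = 0.41*t^2 + 4.26*t - 2.64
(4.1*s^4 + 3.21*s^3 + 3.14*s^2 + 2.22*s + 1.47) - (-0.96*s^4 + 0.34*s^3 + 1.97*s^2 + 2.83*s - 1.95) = 5.06*s^4 + 2.87*s^3 + 1.17*s^2 - 0.61*s + 3.42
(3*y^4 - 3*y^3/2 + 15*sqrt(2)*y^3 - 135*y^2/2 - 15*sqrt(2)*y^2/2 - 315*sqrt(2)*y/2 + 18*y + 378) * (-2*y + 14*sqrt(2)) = -6*y^5 + 3*y^4 + 12*sqrt(2)*y^4 - 6*sqrt(2)*y^3 + 555*y^3 - 630*sqrt(2)*y^2 - 246*y^2 - 5166*y + 252*sqrt(2)*y + 5292*sqrt(2)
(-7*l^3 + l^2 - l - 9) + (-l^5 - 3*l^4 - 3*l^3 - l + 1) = -l^5 - 3*l^4 - 10*l^3 + l^2 - 2*l - 8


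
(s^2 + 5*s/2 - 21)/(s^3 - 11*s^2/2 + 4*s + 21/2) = (s + 6)/(s^2 - 2*s - 3)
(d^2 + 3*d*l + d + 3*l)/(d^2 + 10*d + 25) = (d^2 + 3*d*l + d + 3*l)/(d^2 + 10*d + 25)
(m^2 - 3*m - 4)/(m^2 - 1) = (m - 4)/(m - 1)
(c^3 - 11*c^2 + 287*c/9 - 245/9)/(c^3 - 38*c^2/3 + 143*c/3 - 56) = (9*c^2 - 36*c + 35)/(3*(3*c^2 - 17*c + 24))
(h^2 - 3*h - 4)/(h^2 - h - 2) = (h - 4)/(h - 2)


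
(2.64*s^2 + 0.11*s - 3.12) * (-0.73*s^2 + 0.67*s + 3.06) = -1.9272*s^4 + 1.6885*s^3 + 10.4297*s^2 - 1.7538*s - 9.5472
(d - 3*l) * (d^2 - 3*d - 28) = d^3 - 3*d^2*l - 3*d^2 + 9*d*l - 28*d + 84*l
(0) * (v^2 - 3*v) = 0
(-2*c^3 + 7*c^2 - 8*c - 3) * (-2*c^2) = 4*c^5 - 14*c^4 + 16*c^3 + 6*c^2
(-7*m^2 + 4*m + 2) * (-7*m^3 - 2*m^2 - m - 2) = 49*m^5 - 14*m^4 - 15*m^3 + 6*m^2 - 10*m - 4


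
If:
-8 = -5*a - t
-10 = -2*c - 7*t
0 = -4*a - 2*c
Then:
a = 46/39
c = -92/39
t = 82/39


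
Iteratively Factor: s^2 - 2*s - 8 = (s + 2)*(s - 4)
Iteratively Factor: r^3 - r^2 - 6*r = (r + 2)*(r^2 - 3*r) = (r - 3)*(r + 2)*(r)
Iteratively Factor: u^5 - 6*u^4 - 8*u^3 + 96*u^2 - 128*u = (u)*(u^4 - 6*u^3 - 8*u^2 + 96*u - 128) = u*(u - 2)*(u^3 - 4*u^2 - 16*u + 64) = u*(u - 2)*(u + 4)*(u^2 - 8*u + 16) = u*(u - 4)*(u - 2)*(u + 4)*(u - 4)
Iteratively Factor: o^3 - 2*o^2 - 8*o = (o + 2)*(o^2 - 4*o) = (o - 4)*(o + 2)*(o)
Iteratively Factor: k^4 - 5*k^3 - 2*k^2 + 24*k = (k - 3)*(k^3 - 2*k^2 - 8*k) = k*(k - 3)*(k^2 - 2*k - 8) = k*(k - 3)*(k + 2)*(k - 4)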